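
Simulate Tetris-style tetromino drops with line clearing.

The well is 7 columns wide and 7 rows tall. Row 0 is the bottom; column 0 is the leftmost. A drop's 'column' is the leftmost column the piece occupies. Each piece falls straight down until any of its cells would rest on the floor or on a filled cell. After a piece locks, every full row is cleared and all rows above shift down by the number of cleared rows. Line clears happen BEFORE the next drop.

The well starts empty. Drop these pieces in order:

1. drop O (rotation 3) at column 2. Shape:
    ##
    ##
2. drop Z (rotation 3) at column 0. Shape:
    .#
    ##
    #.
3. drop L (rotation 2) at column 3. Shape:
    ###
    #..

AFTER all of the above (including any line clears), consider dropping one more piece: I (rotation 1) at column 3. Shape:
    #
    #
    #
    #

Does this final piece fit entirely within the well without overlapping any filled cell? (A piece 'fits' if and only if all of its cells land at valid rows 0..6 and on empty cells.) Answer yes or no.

Answer: no

Derivation:
Drop 1: O rot3 at col 2 lands with bottom-row=0; cleared 0 line(s) (total 0); column heights now [0 0 2 2 0 0 0], max=2
Drop 2: Z rot3 at col 0 lands with bottom-row=0; cleared 0 line(s) (total 0); column heights now [2 3 2 2 0 0 0], max=3
Drop 3: L rot2 at col 3 lands with bottom-row=2; cleared 0 line(s) (total 0); column heights now [2 3 2 4 4 4 0], max=4
Test piece I rot1 at col 3 (width 1): heights before test = [2 3 2 4 4 4 0]; fits = False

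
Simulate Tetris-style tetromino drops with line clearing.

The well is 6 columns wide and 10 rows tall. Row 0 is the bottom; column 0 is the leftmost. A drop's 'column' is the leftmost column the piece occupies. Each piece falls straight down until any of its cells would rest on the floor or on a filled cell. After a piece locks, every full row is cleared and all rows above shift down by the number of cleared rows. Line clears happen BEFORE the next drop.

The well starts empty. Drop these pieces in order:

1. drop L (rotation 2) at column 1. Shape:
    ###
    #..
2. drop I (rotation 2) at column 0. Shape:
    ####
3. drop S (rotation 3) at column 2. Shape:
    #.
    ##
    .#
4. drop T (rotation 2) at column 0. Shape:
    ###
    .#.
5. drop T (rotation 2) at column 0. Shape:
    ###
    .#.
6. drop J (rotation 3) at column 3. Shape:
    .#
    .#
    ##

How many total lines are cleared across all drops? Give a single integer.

Drop 1: L rot2 at col 1 lands with bottom-row=0; cleared 0 line(s) (total 0); column heights now [0 2 2 2 0 0], max=2
Drop 2: I rot2 at col 0 lands with bottom-row=2; cleared 0 line(s) (total 0); column heights now [3 3 3 3 0 0], max=3
Drop 3: S rot3 at col 2 lands with bottom-row=3; cleared 0 line(s) (total 0); column heights now [3 3 6 5 0 0], max=6
Drop 4: T rot2 at col 0 lands with bottom-row=5; cleared 0 line(s) (total 0); column heights now [7 7 7 5 0 0], max=7
Drop 5: T rot2 at col 0 lands with bottom-row=7; cleared 0 line(s) (total 0); column heights now [9 9 9 5 0 0], max=9
Drop 6: J rot3 at col 3 lands with bottom-row=5; cleared 0 line(s) (total 0); column heights now [9 9 9 6 8 0], max=9

Answer: 0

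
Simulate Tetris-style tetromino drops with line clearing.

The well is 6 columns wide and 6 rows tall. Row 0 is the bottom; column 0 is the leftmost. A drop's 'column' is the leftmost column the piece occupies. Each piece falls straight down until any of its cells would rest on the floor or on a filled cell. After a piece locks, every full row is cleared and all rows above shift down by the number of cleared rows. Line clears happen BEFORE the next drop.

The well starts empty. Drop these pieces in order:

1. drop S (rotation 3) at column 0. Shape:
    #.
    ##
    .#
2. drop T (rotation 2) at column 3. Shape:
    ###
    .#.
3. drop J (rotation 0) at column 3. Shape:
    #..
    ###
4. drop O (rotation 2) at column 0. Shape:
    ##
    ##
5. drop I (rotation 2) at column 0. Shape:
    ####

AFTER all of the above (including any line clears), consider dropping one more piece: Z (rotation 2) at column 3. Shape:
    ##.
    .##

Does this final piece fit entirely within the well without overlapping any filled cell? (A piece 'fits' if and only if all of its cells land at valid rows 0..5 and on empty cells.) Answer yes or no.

Drop 1: S rot3 at col 0 lands with bottom-row=0; cleared 0 line(s) (total 0); column heights now [3 2 0 0 0 0], max=3
Drop 2: T rot2 at col 3 lands with bottom-row=0; cleared 0 line(s) (total 0); column heights now [3 2 0 2 2 2], max=3
Drop 3: J rot0 at col 3 lands with bottom-row=2; cleared 0 line(s) (total 0); column heights now [3 2 0 4 3 3], max=4
Drop 4: O rot2 at col 0 lands with bottom-row=3; cleared 0 line(s) (total 0); column heights now [5 5 0 4 3 3], max=5
Drop 5: I rot2 at col 0 lands with bottom-row=5; cleared 0 line(s) (total 0); column heights now [6 6 6 6 3 3], max=6
Test piece Z rot2 at col 3 (width 3): heights before test = [6 6 6 6 3 3]; fits = False

Answer: no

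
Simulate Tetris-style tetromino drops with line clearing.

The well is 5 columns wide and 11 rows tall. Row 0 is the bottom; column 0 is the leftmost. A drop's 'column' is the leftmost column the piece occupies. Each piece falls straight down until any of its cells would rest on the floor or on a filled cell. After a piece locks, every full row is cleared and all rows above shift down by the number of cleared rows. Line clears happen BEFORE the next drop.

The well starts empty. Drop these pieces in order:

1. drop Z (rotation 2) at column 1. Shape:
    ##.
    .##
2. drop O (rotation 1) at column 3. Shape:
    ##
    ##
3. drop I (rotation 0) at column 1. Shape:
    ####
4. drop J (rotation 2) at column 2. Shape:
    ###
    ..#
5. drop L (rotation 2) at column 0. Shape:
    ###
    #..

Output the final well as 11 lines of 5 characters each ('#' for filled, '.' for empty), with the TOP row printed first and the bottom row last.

Drop 1: Z rot2 at col 1 lands with bottom-row=0; cleared 0 line(s) (total 0); column heights now [0 2 2 1 0], max=2
Drop 2: O rot1 at col 3 lands with bottom-row=1; cleared 0 line(s) (total 0); column heights now [0 2 2 3 3], max=3
Drop 3: I rot0 at col 1 lands with bottom-row=3; cleared 0 line(s) (total 0); column heights now [0 4 4 4 4], max=4
Drop 4: J rot2 at col 2 lands with bottom-row=4; cleared 0 line(s) (total 0); column heights now [0 4 6 6 6], max=6
Drop 5: L rot2 at col 0 lands with bottom-row=5; cleared 0 line(s) (total 0); column heights now [7 7 7 6 6], max=7

Answer: .....
.....
.....
.....
###..
#.###
....#
.####
...##
.####
..##.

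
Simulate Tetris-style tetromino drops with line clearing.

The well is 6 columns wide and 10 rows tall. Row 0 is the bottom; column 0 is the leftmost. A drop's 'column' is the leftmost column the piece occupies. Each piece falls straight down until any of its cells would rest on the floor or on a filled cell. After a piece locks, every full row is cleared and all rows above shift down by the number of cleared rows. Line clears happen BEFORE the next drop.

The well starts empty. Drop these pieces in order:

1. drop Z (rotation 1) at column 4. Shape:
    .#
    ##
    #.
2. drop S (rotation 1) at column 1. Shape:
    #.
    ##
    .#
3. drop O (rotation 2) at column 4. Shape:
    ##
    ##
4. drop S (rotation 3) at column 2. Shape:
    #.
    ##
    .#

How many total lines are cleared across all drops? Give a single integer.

Drop 1: Z rot1 at col 4 lands with bottom-row=0; cleared 0 line(s) (total 0); column heights now [0 0 0 0 2 3], max=3
Drop 2: S rot1 at col 1 lands with bottom-row=0; cleared 0 line(s) (total 0); column heights now [0 3 2 0 2 3], max=3
Drop 3: O rot2 at col 4 lands with bottom-row=3; cleared 0 line(s) (total 0); column heights now [0 3 2 0 5 5], max=5
Drop 4: S rot3 at col 2 lands with bottom-row=1; cleared 0 line(s) (total 0); column heights now [0 3 4 3 5 5], max=5

Answer: 0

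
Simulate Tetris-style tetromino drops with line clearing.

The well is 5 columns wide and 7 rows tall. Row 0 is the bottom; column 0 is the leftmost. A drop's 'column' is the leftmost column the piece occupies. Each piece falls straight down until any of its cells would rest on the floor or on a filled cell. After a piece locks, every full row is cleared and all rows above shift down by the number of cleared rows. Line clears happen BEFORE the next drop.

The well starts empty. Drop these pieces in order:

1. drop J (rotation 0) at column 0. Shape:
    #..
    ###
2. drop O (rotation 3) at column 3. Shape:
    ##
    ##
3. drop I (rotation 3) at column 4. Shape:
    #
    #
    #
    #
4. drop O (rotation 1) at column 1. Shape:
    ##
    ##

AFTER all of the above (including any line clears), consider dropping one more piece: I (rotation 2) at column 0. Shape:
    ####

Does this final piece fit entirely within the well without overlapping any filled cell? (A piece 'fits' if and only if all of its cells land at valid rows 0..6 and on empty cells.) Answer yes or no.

Answer: yes

Derivation:
Drop 1: J rot0 at col 0 lands with bottom-row=0; cleared 0 line(s) (total 0); column heights now [2 1 1 0 0], max=2
Drop 2: O rot3 at col 3 lands with bottom-row=0; cleared 1 line(s) (total 1); column heights now [1 0 0 1 1], max=1
Drop 3: I rot3 at col 4 lands with bottom-row=1; cleared 0 line(s) (total 1); column heights now [1 0 0 1 5], max=5
Drop 4: O rot1 at col 1 lands with bottom-row=0; cleared 1 line(s) (total 2); column heights now [0 1 1 0 4], max=4
Test piece I rot2 at col 0 (width 4): heights before test = [0 1 1 0 4]; fits = True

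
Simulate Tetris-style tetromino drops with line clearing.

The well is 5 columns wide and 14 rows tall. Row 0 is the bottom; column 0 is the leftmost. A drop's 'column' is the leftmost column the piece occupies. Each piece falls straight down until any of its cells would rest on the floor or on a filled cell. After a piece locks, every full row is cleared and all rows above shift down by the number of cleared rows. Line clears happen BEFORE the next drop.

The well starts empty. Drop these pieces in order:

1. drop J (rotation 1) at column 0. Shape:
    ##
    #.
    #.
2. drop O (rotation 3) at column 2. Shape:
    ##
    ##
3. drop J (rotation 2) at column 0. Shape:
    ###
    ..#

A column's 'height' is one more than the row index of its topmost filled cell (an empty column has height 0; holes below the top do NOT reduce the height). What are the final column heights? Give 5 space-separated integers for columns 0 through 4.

Drop 1: J rot1 at col 0 lands with bottom-row=0; cleared 0 line(s) (total 0); column heights now [3 3 0 0 0], max=3
Drop 2: O rot3 at col 2 lands with bottom-row=0; cleared 0 line(s) (total 0); column heights now [3 3 2 2 0], max=3
Drop 3: J rot2 at col 0 lands with bottom-row=2; cleared 0 line(s) (total 0); column heights now [4 4 4 2 0], max=4

Answer: 4 4 4 2 0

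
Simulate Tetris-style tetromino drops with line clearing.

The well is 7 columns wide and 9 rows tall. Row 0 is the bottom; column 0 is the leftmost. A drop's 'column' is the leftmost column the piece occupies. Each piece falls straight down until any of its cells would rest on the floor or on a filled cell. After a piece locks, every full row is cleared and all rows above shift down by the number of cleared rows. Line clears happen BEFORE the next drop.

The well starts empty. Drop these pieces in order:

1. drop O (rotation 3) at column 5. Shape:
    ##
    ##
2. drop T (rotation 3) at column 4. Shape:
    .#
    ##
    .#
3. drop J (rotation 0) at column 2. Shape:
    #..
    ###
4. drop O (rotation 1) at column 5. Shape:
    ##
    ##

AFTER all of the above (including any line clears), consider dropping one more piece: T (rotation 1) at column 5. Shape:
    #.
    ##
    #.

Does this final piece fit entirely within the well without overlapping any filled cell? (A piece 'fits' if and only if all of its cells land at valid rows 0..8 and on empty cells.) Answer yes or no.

Answer: no

Derivation:
Drop 1: O rot3 at col 5 lands with bottom-row=0; cleared 0 line(s) (total 0); column heights now [0 0 0 0 0 2 2], max=2
Drop 2: T rot3 at col 4 lands with bottom-row=2; cleared 0 line(s) (total 0); column heights now [0 0 0 0 4 5 2], max=5
Drop 3: J rot0 at col 2 lands with bottom-row=4; cleared 0 line(s) (total 0); column heights now [0 0 6 5 5 5 2], max=6
Drop 4: O rot1 at col 5 lands with bottom-row=5; cleared 0 line(s) (total 0); column heights now [0 0 6 5 5 7 7], max=7
Test piece T rot1 at col 5 (width 2): heights before test = [0 0 6 5 5 7 7]; fits = False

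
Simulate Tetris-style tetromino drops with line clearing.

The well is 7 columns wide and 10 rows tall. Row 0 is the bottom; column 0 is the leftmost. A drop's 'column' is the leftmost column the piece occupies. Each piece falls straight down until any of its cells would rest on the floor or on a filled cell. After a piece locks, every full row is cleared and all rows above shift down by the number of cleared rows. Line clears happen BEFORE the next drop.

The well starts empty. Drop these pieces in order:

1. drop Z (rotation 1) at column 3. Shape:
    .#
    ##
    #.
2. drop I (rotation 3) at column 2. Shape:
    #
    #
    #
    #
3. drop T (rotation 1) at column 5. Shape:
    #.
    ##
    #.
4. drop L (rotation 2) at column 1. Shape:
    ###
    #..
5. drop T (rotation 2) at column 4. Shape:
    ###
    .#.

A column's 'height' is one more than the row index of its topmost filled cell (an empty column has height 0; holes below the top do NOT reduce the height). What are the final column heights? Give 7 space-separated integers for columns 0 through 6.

Drop 1: Z rot1 at col 3 lands with bottom-row=0; cleared 0 line(s) (total 0); column heights now [0 0 0 2 3 0 0], max=3
Drop 2: I rot3 at col 2 lands with bottom-row=0; cleared 0 line(s) (total 0); column heights now [0 0 4 2 3 0 0], max=4
Drop 3: T rot1 at col 5 lands with bottom-row=0; cleared 0 line(s) (total 0); column heights now [0 0 4 2 3 3 2], max=4
Drop 4: L rot2 at col 1 lands with bottom-row=3; cleared 0 line(s) (total 0); column heights now [0 5 5 5 3 3 2], max=5
Drop 5: T rot2 at col 4 lands with bottom-row=3; cleared 0 line(s) (total 0); column heights now [0 5 5 5 5 5 5], max=5

Answer: 0 5 5 5 5 5 5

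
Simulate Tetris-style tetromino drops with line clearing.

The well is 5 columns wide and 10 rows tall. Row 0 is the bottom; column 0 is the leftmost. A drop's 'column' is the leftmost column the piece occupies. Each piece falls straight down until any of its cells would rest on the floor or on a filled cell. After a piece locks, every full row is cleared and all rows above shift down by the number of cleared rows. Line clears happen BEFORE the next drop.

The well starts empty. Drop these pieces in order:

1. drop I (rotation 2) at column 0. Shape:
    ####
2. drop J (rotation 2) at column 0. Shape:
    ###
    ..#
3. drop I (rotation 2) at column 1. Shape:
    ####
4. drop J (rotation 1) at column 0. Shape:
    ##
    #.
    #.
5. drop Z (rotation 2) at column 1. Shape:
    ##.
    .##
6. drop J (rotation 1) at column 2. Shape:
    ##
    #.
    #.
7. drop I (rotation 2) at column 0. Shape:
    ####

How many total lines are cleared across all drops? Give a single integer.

Answer: 1

Derivation:
Drop 1: I rot2 at col 0 lands with bottom-row=0; cleared 0 line(s) (total 0); column heights now [1 1 1 1 0], max=1
Drop 2: J rot2 at col 0 lands with bottom-row=1; cleared 0 line(s) (total 0); column heights now [3 3 3 1 0], max=3
Drop 3: I rot2 at col 1 lands with bottom-row=3; cleared 0 line(s) (total 0); column heights now [3 4 4 4 4], max=4
Drop 4: J rot1 at col 0 lands with bottom-row=3; cleared 1 line(s) (total 1); column heights now [5 5 3 1 0], max=5
Drop 5: Z rot2 at col 1 lands with bottom-row=4; cleared 0 line(s) (total 1); column heights now [5 6 6 5 0], max=6
Drop 6: J rot1 at col 2 lands with bottom-row=6; cleared 0 line(s) (total 1); column heights now [5 6 9 9 0], max=9
Drop 7: I rot2 at col 0 lands with bottom-row=9; cleared 0 line(s) (total 1); column heights now [10 10 10 10 0], max=10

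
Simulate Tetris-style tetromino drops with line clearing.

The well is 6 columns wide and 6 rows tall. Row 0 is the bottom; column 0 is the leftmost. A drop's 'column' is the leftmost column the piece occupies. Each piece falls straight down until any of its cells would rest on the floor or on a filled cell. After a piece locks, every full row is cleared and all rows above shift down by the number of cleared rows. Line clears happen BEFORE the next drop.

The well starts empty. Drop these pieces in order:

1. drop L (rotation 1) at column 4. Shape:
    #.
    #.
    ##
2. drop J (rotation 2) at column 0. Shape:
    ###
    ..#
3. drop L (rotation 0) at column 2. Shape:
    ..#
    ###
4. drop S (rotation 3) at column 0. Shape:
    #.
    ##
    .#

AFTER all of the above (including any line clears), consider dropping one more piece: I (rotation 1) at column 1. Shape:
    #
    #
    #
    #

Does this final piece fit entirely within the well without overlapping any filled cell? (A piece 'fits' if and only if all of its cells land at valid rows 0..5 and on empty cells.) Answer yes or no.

Answer: no

Derivation:
Drop 1: L rot1 at col 4 lands with bottom-row=0; cleared 0 line(s) (total 0); column heights now [0 0 0 0 3 1], max=3
Drop 2: J rot2 at col 0 lands with bottom-row=0; cleared 0 line(s) (total 0); column heights now [2 2 2 0 3 1], max=3
Drop 3: L rot0 at col 2 lands with bottom-row=3; cleared 0 line(s) (total 0); column heights now [2 2 4 4 5 1], max=5
Drop 4: S rot3 at col 0 lands with bottom-row=2; cleared 0 line(s) (total 0); column heights now [5 4 4 4 5 1], max=5
Test piece I rot1 at col 1 (width 1): heights before test = [5 4 4 4 5 1]; fits = False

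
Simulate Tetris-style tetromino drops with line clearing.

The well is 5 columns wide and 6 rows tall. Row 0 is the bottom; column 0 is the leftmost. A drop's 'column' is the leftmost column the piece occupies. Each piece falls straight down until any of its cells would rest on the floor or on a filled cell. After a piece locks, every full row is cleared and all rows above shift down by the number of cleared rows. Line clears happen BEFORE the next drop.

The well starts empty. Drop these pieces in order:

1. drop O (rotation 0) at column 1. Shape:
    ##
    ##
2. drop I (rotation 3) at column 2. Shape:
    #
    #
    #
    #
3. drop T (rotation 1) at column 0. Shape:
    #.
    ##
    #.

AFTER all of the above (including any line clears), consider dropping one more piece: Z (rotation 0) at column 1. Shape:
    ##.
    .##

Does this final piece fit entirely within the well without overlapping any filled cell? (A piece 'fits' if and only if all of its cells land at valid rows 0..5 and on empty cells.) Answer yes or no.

Answer: no

Derivation:
Drop 1: O rot0 at col 1 lands with bottom-row=0; cleared 0 line(s) (total 0); column heights now [0 2 2 0 0], max=2
Drop 2: I rot3 at col 2 lands with bottom-row=2; cleared 0 line(s) (total 0); column heights now [0 2 6 0 0], max=6
Drop 3: T rot1 at col 0 lands with bottom-row=1; cleared 0 line(s) (total 0); column heights now [4 3 6 0 0], max=6
Test piece Z rot0 at col 1 (width 3): heights before test = [4 3 6 0 0]; fits = False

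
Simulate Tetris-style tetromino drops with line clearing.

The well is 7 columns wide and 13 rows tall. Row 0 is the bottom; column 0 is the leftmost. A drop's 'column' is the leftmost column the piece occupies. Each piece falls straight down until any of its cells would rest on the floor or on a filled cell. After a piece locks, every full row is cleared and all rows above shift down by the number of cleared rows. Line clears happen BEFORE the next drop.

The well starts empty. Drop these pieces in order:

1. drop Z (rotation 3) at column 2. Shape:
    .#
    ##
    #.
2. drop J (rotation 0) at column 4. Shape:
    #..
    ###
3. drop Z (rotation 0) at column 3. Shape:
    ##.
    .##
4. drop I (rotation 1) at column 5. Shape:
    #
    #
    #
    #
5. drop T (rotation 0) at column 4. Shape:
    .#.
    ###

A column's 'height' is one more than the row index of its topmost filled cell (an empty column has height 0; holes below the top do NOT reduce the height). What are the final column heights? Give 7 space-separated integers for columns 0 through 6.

Answer: 0 0 2 4 8 9 8

Derivation:
Drop 1: Z rot3 at col 2 lands with bottom-row=0; cleared 0 line(s) (total 0); column heights now [0 0 2 3 0 0 0], max=3
Drop 2: J rot0 at col 4 lands with bottom-row=0; cleared 0 line(s) (total 0); column heights now [0 0 2 3 2 1 1], max=3
Drop 3: Z rot0 at col 3 lands with bottom-row=2; cleared 0 line(s) (total 0); column heights now [0 0 2 4 4 3 1], max=4
Drop 4: I rot1 at col 5 lands with bottom-row=3; cleared 0 line(s) (total 0); column heights now [0 0 2 4 4 7 1], max=7
Drop 5: T rot0 at col 4 lands with bottom-row=7; cleared 0 line(s) (total 0); column heights now [0 0 2 4 8 9 8], max=9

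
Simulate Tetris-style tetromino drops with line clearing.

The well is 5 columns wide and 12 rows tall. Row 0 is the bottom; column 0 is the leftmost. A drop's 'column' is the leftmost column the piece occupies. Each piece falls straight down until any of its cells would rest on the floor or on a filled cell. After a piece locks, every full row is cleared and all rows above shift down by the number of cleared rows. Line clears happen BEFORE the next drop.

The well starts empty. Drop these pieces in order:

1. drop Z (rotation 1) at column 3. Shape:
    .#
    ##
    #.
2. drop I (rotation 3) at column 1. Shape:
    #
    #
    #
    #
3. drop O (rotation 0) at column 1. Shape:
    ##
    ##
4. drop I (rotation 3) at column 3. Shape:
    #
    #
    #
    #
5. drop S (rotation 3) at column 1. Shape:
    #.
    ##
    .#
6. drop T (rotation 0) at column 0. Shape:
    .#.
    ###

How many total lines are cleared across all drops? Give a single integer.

Drop 1: Z rot1 at col 3 lands with bottom-row=0; cleared 0 line(s) (total 0); column heights now [0 0 0 2 3], max=3
Drop 2: I rot3 at col 1 lands with bottom-row=0; cleared 0 line(s) (total 0); column heights now [0 4 0 2 3], max=4
Drop 3: O rot0 at col 1 lands with bottom-row=4; cleared 0 line(s) (total 0); column heights now [0 6 6 2 3], max=6
Drop 4: I rot3 at col 3 lands with bottom-row=2; cleared 0 line(s) (total 0); column heights now [0 6 6 6 3], max=6
Drop 5: S rot3 at col 1 lands with bottom-row=6; cleared 0 line(s) (total 0); column heights now [0 9 8 6 3], max=9
Drop 6: T rot0 at col 0 lands with bottom-row=9; cleared 0 line(s) (total 0); column heights now [10 11 10 6 3], max=11

Answer: 0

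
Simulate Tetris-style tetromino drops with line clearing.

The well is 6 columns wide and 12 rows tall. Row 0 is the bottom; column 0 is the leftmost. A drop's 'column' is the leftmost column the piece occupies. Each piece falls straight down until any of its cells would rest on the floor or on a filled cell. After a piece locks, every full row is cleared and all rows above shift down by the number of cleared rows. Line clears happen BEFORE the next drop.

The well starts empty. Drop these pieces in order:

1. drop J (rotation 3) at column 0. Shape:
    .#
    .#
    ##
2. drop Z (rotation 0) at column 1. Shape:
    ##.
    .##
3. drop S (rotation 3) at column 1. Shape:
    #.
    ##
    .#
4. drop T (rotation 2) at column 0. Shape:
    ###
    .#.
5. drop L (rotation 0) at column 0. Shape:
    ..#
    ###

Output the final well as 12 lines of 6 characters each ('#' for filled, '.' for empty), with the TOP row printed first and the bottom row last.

Answer: ......
..#...
###...
###...
.#....
.#....
.##...
..#...
.##...
.###..
.#....
##....

Derivation:
Drop 1: J rot3 at col 0 lands with bottom-row=0; cleared 0 line(s) (total 0); column heights now [1 3 0 0 0 0], max=3
Drop 2: Z rot0 at col 1 lands with bottom-row=2; cleared 0 line(s) (total 0); column heights now [1 4 4 3 0 0], max=4
Drop 3: S rot3 at col 1 lands with bottom-row=4; cleared 0 line(s) (total 0); column heights now [1 7 6 3 0 0], max=7
Drop 4: T rot2 at col 0 lands with bottom-row=7; cleared 0 line(s) (total 0); column heights now [9 9 9 3 0 0], max=9
Drop 5: L rot0 at col 0 lands with bottom-row=9; cleared 0 line(s) (total 0); column heights now [10 10 11 3 0 0], max=11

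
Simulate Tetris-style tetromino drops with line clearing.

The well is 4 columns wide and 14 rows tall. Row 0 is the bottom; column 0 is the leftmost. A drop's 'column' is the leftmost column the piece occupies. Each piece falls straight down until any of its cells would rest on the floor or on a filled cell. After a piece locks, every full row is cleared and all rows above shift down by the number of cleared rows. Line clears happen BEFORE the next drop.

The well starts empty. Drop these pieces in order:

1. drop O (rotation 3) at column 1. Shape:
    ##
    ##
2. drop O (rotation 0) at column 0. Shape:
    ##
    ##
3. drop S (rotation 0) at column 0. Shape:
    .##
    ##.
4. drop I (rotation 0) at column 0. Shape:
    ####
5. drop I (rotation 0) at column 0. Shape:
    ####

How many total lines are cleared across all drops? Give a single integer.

Answer: 2

Derivation:
Drop 1: O rot3 at col 1 lands with bottom-row=0; cleared 0 line(s) (total 0); column heights now [0 2 2 0], max=2
Drop 2: O rot0 at col 0 lands with bottom-row=2; cleared 0 line(s) (total 0); column heights now [4 4 2 0], max=4
Drop 3: S rot0 at col 0 lands with bottom-row=4; cleared 0 line(s) (total 0); column heights now [5 6 6 0], max=6
Drop 4: I rot0 at col 0 lands with bottom-row=6; cleared 1 line(s) (total 1); column heights now [5 6 6 0], max=6
Drop 5: I rot0 at col 0 lands with bottom-row=6; cleared 1 line(s) (total 2); column heights now [5 6 6 0], max=6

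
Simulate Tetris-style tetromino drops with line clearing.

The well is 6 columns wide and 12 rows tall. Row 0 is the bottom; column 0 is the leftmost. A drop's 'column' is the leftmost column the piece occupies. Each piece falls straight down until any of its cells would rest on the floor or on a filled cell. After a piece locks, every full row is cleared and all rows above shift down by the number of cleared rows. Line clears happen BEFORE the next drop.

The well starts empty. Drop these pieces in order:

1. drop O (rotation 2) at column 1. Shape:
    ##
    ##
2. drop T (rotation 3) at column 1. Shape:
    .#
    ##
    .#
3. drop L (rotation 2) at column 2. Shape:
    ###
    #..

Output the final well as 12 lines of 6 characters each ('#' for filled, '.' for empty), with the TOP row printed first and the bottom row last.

Answer: ......
......
......
......
......
..###.
..#...
..#...
.##...
..#...
.##...
.##...

Derivation:
Drop 1: O rot2 at col 1 lands with bottom-row=0; cleared 0 line(s) (total 0); column heights now [0 2 2 0 0 0], max=2
Drop 2: T rot3 at col 1 lands with bottom-row=2; cleared 0 line(s) (total 0); column heights now [0 4 5 0 0 0], max=5
Drop 3: L rot2 at col 2 lands with bottom-row=5; cleared 0 line(s) (total 0); column heights now [0 4 7 7 7 0], max=7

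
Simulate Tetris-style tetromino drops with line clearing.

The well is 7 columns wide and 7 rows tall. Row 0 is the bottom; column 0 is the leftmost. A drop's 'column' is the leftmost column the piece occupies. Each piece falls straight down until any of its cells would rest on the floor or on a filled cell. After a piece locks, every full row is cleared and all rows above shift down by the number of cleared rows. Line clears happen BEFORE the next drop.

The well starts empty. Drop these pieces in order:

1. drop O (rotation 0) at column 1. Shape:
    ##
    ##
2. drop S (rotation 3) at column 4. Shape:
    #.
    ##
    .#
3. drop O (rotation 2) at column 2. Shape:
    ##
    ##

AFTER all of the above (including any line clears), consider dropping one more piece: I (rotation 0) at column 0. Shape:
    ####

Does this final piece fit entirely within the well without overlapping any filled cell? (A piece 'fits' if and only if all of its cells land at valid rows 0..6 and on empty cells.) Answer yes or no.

Drop 1: O rot0 at col 1 lands with bottom-row=0; cleared 0 line(s) (total 0); column heights now [0 2 2 0 0 0 0], max=2
Drop 2: S rot3 at col 4 lands with bottom-row=0; cleared 0 line(s) (total 0); column heights now [0 2 2 0 3 2 0], max=3
Drop 3: O rot2 at col 2 lands with bottom-row=2; cleared 0 line(s) (total 0); column heights now [0 2 4 4 3 2 0], max=4
Test piece I rot0 at col 0 (width 4): heights before test = [0 2 4 4 3 2 0]; fits = True

Answer: yes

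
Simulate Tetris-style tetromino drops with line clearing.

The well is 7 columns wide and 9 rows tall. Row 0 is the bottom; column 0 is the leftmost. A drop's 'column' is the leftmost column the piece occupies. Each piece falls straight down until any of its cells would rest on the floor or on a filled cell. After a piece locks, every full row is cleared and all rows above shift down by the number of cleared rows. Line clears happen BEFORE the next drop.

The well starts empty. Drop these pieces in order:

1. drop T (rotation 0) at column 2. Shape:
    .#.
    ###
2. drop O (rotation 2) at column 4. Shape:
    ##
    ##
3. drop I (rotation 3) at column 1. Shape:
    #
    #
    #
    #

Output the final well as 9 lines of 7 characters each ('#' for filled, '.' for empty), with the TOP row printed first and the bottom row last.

Answer: .......
.......
.......
.......
.......
.#.....
.#..##.
.#.###.
.####..

Derivation:
Drop 1: T rot0 at col 2 lands with bottom-row=0; cleared 0 line(s) (total 0); column heights now [0 0 1 2 1 0 0], max=2
Drop 2: O rot2 at col 4 lands with bottom-row=1; cleared 0 line(s) (total 0); column heights now [0 0 1 2 3 3 0], max=3
Drop 3: I rot3 at col 1 lands with bottom-row=0; cleared 0 line(s) (total 0); column heights now [0 4 1 2 3 3 0], max=4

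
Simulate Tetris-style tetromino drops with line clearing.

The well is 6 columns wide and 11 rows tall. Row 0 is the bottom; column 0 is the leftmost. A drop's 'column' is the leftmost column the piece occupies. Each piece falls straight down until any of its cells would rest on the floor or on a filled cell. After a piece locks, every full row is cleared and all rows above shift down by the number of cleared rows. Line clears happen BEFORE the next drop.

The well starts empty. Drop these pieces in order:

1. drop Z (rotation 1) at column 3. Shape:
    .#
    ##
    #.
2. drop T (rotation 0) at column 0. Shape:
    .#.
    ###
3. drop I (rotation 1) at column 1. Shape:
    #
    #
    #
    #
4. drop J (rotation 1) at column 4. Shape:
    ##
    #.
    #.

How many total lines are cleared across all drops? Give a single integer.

Drop 1: Z rot1 at col 3 lands with bottom-row=0; cleared 0 line(s) (total 0); column heights now [0 0 0 2 3 0], max=3
Drop 2: T rot0 at col 0 lands with bottom-row=0; cleared 0 line(s) (total 0); column heights now [1 2 1 2 3 0], max=3
Drop 3: I rot1 at col 1 lands with bottom-row=2; cleared 0 line(s) (total 0); column heights now [1 6 1 2 3 0], max=6
Drop 4: J rot1 at col 4 lands with bottom-row=3; cleared 0 line(s) (total 0); column heights now [1 6 1 2 6 6], max=6

Answer: 0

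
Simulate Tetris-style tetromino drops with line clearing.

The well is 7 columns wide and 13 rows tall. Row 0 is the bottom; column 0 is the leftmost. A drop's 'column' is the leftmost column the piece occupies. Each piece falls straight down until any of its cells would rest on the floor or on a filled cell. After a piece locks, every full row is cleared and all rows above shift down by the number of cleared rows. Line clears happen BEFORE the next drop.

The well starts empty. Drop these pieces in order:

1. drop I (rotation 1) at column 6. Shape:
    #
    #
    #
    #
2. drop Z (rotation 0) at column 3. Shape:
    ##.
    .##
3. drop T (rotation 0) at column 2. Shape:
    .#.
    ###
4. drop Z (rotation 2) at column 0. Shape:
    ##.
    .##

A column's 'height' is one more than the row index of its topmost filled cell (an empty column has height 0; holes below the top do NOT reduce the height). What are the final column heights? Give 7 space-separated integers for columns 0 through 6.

Drop 1: I rot1 at col 6 lands with bottom-row=0; cleared 0 line(s) (total 0); column heights now [0 0 0 0 0 0 4], max=4
Drop 2: Z rot0 at col 3 lands with bottom-row=0; cleared 0 line(s) (total 0); column heights now [0 0 0 2 2 1 4], max=4
Drop 3: T rot0 at col 2 lands with bottom-row=2; cleared 0 line(s) (total 0); column heights now [0 0 3 4 3 1 4], max=4
Drop 4: Z rot2 at col 0 lands with bottom-row=3; cleared 0 line(s) (total 0); column heights now [5 5 4 4 3 1 4], max=5

Answer: 5 5 4 4 3 1 4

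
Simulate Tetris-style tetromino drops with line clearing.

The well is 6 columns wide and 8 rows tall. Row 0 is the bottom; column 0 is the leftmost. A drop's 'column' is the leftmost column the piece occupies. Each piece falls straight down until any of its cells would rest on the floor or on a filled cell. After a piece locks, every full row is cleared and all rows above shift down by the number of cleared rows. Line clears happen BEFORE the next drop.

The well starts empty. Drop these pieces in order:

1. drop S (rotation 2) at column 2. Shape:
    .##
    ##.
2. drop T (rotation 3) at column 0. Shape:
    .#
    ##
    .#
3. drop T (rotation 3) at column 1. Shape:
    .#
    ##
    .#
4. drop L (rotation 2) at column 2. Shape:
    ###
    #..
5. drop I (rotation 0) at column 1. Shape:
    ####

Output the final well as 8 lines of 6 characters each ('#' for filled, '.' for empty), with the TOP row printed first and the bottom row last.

Drop 1: S rot2 at col 2 lands with bottom-row=0; cleared 0 line(s) (total 0); column heights now [0 0 1 2 2 0], max=2
Drop 2: T rot3 at col 0 lands with bottom-row=0; cleared 0 line(s) (total 0); column heights now [2 3 1 2 2 0], max=3
Drop 3: T rot3 at col 1 lands with bottom-row=2; cleared 0 line(s) (total 0); column heights now [2 4 5 2 2 0], max=5
Drop 4: L rot2 at col 2 lands with bottom-row=5; cleared 0 line(s) (total 0); column heights now [2 4 7 7 7 0], max=7
Drop 5: I rot0 at col 1 lands with bottom-row=7; cleared 0 line(s) (total 0); column heights now [2 8 8 8 8 0], max=8

Answer: .####.
..###.
..#...
..#...
.##...
.##...
##.##.
.###..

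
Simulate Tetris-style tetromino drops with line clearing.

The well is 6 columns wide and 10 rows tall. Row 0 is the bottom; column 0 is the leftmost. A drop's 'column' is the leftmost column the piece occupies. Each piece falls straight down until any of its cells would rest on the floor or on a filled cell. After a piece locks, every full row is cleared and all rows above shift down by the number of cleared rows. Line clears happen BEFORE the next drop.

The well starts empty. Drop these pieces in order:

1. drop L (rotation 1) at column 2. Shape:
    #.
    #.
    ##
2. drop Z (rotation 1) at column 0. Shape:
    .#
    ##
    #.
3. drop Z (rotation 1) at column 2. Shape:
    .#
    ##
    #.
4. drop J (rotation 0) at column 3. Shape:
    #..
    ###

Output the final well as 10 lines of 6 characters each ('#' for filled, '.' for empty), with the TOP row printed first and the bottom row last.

Answer: ......
......
...#..
...###
...#..
..##..
..#...
.##...
###...
#.##..

Derivation:
Drop 1: L rot1 at col 2 lands with bottom-row=0; cleared 0 line(s) (total 0); column heights now [0 0 3 1 0 0], max=3
Drop 2: Z rot1 at col 0 lands with bottom-row=0; cleared 0 line(s) (total 0); column heights now [2 3 3 1 0 0], max=3
Drop 3: Z rot1 at col 2 lands with bottom-row=3; cleared 0 line(s) (total 0); column heights now [2 3 5 6 0 0], max=6
Drop 4: J rot0 at col 3 lands with bottom-row=6; cleared 0 line(s) (total 0); column heights now [2 3 5 8 7 7], max=8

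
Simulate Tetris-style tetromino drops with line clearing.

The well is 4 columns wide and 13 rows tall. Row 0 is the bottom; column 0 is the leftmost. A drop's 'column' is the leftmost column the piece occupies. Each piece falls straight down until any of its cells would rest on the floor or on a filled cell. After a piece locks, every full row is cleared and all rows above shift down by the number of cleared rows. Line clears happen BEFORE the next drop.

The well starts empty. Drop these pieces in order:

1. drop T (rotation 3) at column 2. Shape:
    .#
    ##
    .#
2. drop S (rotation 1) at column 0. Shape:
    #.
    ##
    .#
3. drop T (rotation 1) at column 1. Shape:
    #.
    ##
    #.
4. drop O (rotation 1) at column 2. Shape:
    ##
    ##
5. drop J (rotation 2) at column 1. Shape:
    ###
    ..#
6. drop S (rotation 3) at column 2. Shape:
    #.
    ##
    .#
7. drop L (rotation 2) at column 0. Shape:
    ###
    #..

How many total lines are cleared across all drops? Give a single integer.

Answer: 1

Derivation:
Drop 1: T rot3 at col 2 lands with bottom-row=0; cleared 0 line(s) (total 0); column heights now [0 0 2 3], max=3
Drop 2: S rot1 at col 0 lands with bottom-row=0; cleared 1 line(s) (total 1); column heights now [2 1 0 2], max=2
Drop 3: T rot1 at col 1 lands with bottom-row=1; cleared 0 line(s) (total 1); column heights now [2 4 3 2], max=4
Drop 4: O rot1 at col 2 lands with bottom-row=3; cleared 0 line(s) (total 1); column heights now [2 4 5 5], max=5
Drop 5: J rot2 at col 1 lands with bottom-row=5; cleared 0 line(s) (total 1); column heights now [2 7 7 7], max=7
Drop 6: S rot3 at col 2 lands with bottom-row=7; cleared 0 line(s) (total 1); column heights now [2 7 10 9], max=10
Drop 7: L rot2 at col 0 lands with bottom-row=9; cleared 0 line(s) (total 1); column heights now [11 11 11 9], max=11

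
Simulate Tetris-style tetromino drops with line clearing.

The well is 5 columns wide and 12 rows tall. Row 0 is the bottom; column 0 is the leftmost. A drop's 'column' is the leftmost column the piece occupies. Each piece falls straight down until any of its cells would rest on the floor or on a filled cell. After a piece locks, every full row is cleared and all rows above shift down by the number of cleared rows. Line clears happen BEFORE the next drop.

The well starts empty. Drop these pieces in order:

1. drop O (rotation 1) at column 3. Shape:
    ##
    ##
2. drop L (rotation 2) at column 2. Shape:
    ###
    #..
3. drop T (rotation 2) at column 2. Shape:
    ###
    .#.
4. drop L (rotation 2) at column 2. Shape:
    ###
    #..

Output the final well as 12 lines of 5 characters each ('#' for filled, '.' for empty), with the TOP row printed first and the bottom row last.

Drop 1: O rot1 at col 3 lands with bottom-row=0; cleared 0 line(s) (total 0); column heights now [0 0 0 2 2], max=2
Drop 2: L rot2 at col 2 lands with bottom-row=1; cleared 0 line(s) (total 0); column heights now [0 0 3 3 3], max=3
Drop 3: T rot2 at col 2 lands with bottom-row=3; cleared 0 line(s) (total 0); column heights now [0 0 5 5 5], max=5
Drop 4: L rot2 at col 2 lands with bottom-row=5; cleared 0 line(s) (total 0); column heights now [0 0 7 7 7], max=7

Answer: .....
.....
.....
.....
.....
..###
..#..
..###
...#.
..###
..###
...##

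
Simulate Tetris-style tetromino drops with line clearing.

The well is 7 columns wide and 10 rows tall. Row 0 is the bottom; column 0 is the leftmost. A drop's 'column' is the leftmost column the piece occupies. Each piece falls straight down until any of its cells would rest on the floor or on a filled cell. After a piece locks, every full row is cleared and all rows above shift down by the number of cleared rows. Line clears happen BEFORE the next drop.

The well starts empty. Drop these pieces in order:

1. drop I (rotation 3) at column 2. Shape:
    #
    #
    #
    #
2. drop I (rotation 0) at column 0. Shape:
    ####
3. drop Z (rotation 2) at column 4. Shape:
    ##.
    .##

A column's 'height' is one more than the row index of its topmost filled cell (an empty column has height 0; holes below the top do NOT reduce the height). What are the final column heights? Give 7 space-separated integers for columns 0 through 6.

Answer: 5 5 5 5 2 2 1

Derivation:
Drop 1: I rot3 at col 2 lands with bottom-row=0; cleared 0 line(s) (total 0); column heights now [0 0 4 0 0 0 0], max=4
Drop 2: I rot0 at col 0 lands with bottom-row=4; cleared 0 line(s) (total 0); column heights now [5 5 5 5 0 0 0], max=5
Drop 3: Z rot2 at col 4 lands with bottom-row=0; cleared 0 line(s) (total 0); column heights now [5 5 5 5 2 2 1], max=5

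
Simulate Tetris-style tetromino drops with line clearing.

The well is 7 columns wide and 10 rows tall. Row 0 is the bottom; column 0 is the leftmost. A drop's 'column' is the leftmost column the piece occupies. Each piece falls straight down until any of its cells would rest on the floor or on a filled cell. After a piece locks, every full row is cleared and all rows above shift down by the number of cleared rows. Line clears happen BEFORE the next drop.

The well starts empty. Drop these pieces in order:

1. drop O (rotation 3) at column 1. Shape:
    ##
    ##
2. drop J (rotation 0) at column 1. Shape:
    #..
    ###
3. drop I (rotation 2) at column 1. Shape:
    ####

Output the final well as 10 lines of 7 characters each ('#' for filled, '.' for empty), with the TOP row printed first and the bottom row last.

Drop 1: O rot3 at col 1 lands with bottom-row=0; cleared 0 line(s) (total 0); column heights now [0 2 2 0 0 0 0], max=2
Drop 2: J rot0 at col 1 lands with bottom-row=2; cleared 0 line(s) (total 0); column heights now [0 4 3 3 0 0 0], max=4
Drop 3: I rot2 at col 1 lands with bottom-row=4; cleared 0 line(s) (total 0); column heights now [0 5 5 5 5 0 0], max=5

Answer: .......
.......
.......
.......
.......
.####..
.#.....
.###...
.##....
.##....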